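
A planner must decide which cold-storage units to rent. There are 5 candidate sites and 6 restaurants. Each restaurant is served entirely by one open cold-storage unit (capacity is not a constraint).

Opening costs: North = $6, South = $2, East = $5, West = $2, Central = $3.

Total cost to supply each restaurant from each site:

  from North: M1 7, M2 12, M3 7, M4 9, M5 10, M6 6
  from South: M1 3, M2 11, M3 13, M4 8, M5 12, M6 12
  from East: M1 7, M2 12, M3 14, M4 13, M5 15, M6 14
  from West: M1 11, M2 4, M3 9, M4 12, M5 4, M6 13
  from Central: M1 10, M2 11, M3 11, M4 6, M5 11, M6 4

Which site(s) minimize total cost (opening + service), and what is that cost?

Open South, West and Central; minimum total cost 37.

For any fixed open set, each restaurant goes to its cheapest open site; total = fixed + service.
{South, West, Central}: M1→South 3, M2→West 4, M3→West 9, M4→Central 6, M5→West 4, M6→Central 4. Service 30; fixed 7; total 37.
{North, South, West, Central}: M1→South 3, M2→West 4, M3→North 7, M4→Central 6, M5→West 4, M6→Central 4. Service 28; fixed 13; total 41.
{North, South, West}: service 32 + fixed 10 = 42
{North, South, East, West, Central}: service 28 + fixed 18 = 46
No other subset beats 37.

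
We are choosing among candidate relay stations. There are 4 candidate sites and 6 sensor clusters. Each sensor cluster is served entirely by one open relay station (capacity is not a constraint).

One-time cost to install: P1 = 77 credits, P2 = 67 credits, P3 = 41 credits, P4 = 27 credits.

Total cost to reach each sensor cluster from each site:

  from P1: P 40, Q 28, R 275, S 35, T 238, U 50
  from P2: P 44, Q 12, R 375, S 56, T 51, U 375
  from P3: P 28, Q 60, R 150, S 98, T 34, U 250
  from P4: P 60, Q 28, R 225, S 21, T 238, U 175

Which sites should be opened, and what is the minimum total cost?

For any fixed open set, each sensor cluster goes to its cheapest open site; total = fixed + service.
{P1, P3}: P→P3 28, Q→P1 28, R→P3 150, S→P1 35, T→P3 34, U→P1 50. Service 325; fixed 118; total 443.
{P1, P3, P4}: service 311 + fixed 145 = 456
{P1, P2, P3}: service 309 + fixed 185 = 494
{P1, P2, P3, P4}: P→P3 28, Q→P2 12, R→P3 150, S→P4 21, T→P3 34, U→P1 50. Service 295; fixed 212; total 507.
(All 15 nonempty subsets were checked; P1 and P3 is lowest.)

Open P1 and P3; minimum total cost 443.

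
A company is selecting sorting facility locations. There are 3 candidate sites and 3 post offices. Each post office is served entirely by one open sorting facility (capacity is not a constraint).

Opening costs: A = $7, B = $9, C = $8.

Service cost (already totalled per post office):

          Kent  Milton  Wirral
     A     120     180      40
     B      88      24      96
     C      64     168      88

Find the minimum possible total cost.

For any fixed open set, each post office goes to its cheapest open site; total = fixed + service.
{A, B, C}: Kent→C 64, Milton→B 24, Wirral→A 40. Service 128; fixed 24; total 152.
{A, B}: service 152 + fixed 16 = 168
{B, C}: service 176 + fixed 17 = 193
{A}: Kent→A 120, Milton→A 180, Wirral→A 40. Service 340; fixed 7; total 347.
No other subset beats 152.

Minimum total cost: 152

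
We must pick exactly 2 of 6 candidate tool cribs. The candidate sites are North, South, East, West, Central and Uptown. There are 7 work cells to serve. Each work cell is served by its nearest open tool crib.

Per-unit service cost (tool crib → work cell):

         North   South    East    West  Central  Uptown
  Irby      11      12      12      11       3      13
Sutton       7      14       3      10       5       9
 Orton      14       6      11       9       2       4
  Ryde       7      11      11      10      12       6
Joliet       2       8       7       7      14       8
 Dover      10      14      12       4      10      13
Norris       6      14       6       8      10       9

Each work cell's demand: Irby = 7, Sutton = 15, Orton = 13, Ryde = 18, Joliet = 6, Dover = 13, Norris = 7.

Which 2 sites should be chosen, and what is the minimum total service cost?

With exactly 2 open, each work cell uses its cheapest among the chosen.
{North, Central}: Irby→Central 3·7=21, Sutton→Central 5·15=75, Orton→Central 2·13=26, Ryde→North 7·18=126, Joliet→North 2·6=12, Dover→North 10·13=130, Norris→North 6·7=42. Service cost 432.
{West, Central}: service cost 452
{Central, Uptown}: service cost 471
Among all 15 size-2 choices, {North, Central} is lowest.

Choose North and Central; total service cost 432.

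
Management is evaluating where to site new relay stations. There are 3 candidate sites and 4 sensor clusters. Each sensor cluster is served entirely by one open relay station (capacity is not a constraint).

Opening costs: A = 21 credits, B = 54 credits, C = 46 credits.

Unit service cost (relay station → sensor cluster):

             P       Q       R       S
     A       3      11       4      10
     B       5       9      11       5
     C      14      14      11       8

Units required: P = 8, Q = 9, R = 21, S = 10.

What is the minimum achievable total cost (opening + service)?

For any fixed open set, each sensor cluster goes to its cheapest open site; total = fixed + service.
{A, B}: P→A 3·8=24, Q→B 9·9=81, R→A 4·21=84, S→B 5·10=50. Service 239; fixed 75; total 314.
{A}: service 307 + fixed 21 = 328
{A, C}: service 287 + fixed 67 = 354
{A, B, C}: P→A 3·8=24, Q→B 9·9=81, R→A 4·21=84, S→B 5·10=50. Service 239; fixed 121; total 360.
No other subset beats 314.

Minimum total cost: 314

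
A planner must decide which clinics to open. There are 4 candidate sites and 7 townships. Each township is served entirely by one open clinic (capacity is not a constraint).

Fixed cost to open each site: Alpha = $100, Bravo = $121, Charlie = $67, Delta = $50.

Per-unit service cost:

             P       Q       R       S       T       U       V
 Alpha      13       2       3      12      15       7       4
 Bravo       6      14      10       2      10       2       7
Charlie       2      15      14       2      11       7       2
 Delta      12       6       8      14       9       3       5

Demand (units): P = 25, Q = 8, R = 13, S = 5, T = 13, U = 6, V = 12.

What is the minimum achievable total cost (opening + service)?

For any fixed open set, each township goes to its cheapest open site; total = fixed + service.
{Charlie, Delta}: P→Charlie 2·25=50, Q→Delta 6·8=48, R→Delta 8·13=104, S→Charlie 2·5=10, T→Delta 9·13=117, U→Delta 3·6=18, V→Charlie 2·12=24. Service 371; fixed 117; total 488.
{Alpha, Charlie}: service 324 + fixed 167 = 491
{Alpha, Charlie, Delta}: service 274 + fixed 217 = 491
{Alpha, Bravo, Charlie, Delta}: service 268 + fixed 338 = 606
No other subset beats 488.

Minimum total cost: 488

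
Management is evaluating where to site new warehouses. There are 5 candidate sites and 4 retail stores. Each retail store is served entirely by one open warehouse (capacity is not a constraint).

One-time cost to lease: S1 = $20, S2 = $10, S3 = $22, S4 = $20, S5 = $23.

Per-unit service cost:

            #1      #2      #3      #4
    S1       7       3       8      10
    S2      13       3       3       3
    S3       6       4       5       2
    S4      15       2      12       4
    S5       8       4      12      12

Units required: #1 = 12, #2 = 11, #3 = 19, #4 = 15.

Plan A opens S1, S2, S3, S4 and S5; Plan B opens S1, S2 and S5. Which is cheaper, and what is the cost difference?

Plan A: {S1, S2, S3, S4, S5}: #1→S3 6·12=72, #2→S4 2·11=22, #3→S2 3·19=57, #4→S3 2·15=30. Service 181; fixed 95; total 276.
Plan B: {S1, S2, S5}: #1→S1 7·12=84, #2→S1 3·11=33, #3→S2 3·19=57, #4→S2 3·15=45. Service 219; fixed 53; total 272.
Difference: |276 − 272| = 4.

Plan B is cheaper by 4.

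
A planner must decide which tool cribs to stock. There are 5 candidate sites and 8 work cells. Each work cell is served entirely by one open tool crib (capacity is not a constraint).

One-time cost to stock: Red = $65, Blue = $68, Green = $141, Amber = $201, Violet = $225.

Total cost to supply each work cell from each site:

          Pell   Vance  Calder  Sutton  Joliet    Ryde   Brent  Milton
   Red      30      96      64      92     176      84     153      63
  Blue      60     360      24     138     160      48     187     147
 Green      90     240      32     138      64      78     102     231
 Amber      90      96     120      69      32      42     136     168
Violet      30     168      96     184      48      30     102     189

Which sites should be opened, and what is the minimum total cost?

For any fixed open set, each work cell goes to its cheapest open site; total = fixed + service.
{Red, Green}: Pell→Red 30, Vance→Red 96, Calder→Green 32, Sutton→Red 92, Joliet→Green 64, Ryde→Green 78, Brent→Green 102, Milton→Red 63. Service 557; fixed 206; total 763.
{Red, Blue, Green}: Pell→Red 30, Vance→Red 96, Calder→Blue 24, Sutton→Red 92, Joliet→Green 64, Ryde→Blue 48, Brent→Green 102, Milton→Red 63. Service 519; fixed 274; total 793.
{Red, Amber}: Pell→Red 30, Vance→Red 96, Calder→Red 64, Sutton→Amber 69, Joliet→Amber 32, Ryde→Amber 42, Brent→Amber 136, Milton→Red 63. Service 532; fixed 266; total 798.
{Red, Blue, Green, Amber, Violet}: Pell→Red 30, Vance→Red 96, Calder→Blue 24, Sutton→Amber 69, Joliet→Amber 32, Ryde→Violet 30, Brent→Green 102, Milton→Red 63. Service 446; fixed 700; total 1146.
No other subset beats 763.

Open Red and Green; minimum total cost 763.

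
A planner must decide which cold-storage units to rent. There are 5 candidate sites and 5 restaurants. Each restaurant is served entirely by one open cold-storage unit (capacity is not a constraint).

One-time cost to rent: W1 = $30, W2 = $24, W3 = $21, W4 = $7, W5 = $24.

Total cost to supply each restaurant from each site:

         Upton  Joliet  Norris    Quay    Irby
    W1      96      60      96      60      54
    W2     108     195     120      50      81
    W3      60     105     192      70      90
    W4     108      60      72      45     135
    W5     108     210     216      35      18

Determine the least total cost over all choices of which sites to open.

Minimum total cost: 297

For any fixed open set, each restaurant goes to its cheapest open site; total = fixed + service.
{W3, W4, W5}: Upton→W3 60, Joliet→W4 60, Norris→W4 72, Quay→W5 35, Irby→W5 18. Service 245; fixed 52; total 297.
{W2, W3, W4, W5}: service 245 + fixed 76 = 321
{W4, W5}: service 293 + fixed 31 = 324
{W1, W2, W3, W4, W5}: Upton→W3 60, Joliet→W1 60, Norris→W4 72, Quay→W5 35, Irby→W5 18. Service 245; fixed 106; total 351.
No other subset beats 297.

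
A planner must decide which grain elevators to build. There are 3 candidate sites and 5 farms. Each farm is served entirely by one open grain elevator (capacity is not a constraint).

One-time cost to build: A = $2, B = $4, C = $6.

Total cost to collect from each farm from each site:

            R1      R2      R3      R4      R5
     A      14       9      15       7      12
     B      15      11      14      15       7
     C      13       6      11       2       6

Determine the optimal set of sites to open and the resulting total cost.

For any fixed open set, each farm goes to its cheapest open site; total = fixed + service.
{C}: R1→C 13, R2→C 6, R3→C 11, R4→C 2, R5→C 6. Service 38; fixed 6; total 44.
{A, C}: service 38 + fixed 8 = 46
{B, C}: service 38 + fixed 10 = 48
{A, B, C}: R1→C 13, R2→C 6, R3→C 11, R4→C 2, R5→C 6. Service 38; fixed 12; total 50.
No other subset beats 44.

Open C only; minimum total cost 44.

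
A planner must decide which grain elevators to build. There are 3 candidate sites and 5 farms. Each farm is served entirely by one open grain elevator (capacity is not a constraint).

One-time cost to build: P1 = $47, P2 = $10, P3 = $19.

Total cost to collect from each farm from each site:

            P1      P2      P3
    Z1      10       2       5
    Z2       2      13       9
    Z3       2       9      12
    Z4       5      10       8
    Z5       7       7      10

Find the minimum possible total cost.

For any fixed open set, each farm goes to its cheapest open site; total = fixed + service.
{P2}: Z1→P2 2, Z2→P2 13, Z3→P2 9, Z4→P2 10, Z5→P2 7. Service 41; fixed 10; total 51.
{P3}: service 44 + fixed 19 = 63
{P2, P3}: service 35 + fixed 29 = 64
{P1, P2, P3}: service 18 + fixed 76 = 94
No other subset beats 51.

Minimum total cost: 51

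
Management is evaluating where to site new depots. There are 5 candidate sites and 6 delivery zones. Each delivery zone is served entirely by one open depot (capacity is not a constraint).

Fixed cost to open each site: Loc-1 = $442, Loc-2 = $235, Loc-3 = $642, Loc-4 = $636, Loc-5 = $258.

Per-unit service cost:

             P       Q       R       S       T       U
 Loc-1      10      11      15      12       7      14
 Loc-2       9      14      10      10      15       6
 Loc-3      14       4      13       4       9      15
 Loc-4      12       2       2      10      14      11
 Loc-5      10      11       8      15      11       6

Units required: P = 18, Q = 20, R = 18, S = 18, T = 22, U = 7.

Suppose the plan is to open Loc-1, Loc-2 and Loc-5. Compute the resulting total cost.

Total cost: 1837

Each delivery zone is assigned to its cheapest site among the open ones.
{Loc-1, Loc-2, Loc-5}: P→Loc-2 9·18=162, Q→Loc-1 11·20=220, R→Loc-5 8·18=144, S→Loc-2 10·18=180, T→Loc-1 7·22=154, U→Loc-2 6·7=42. Service 902; fixed 935; total 1837.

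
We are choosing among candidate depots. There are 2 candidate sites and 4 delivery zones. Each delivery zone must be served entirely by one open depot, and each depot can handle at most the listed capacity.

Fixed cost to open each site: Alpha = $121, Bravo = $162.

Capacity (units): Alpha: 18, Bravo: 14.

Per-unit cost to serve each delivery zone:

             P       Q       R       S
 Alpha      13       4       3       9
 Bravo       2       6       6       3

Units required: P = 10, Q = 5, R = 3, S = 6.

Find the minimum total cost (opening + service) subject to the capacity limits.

Open {Alpha, Bravo}: P→Bravo 2·10=20, Q→Alpha 4·5=20, R→Alpha 3·3=9, S→Alpha 9·6=54.
Loads: Alpha carries 14/18, Bravo carries 10/14. Service 103; fixed 283; total 386.
Next best feasible plan costs 395.

Minimum total cost: 386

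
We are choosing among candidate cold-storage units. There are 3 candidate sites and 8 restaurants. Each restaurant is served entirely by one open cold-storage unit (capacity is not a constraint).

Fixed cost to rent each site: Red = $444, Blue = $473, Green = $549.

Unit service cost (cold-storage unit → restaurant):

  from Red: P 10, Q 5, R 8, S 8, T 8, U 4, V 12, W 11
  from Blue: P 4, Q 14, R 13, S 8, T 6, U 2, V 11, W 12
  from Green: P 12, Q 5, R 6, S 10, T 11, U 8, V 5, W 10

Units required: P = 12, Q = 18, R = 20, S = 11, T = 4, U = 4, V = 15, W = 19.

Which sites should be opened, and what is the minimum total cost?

Open Red only; minimum total cost 1339.

For any fixed open set, each restaurant goes to its cheapest open site; total = fixed + service.
{Red}: P→Red 10·12=120, Q→Red 5·18=90, R→Red 8·20=160, S→Red 8·11=88, T→Red 8·4=32, U→Red 4·4=16, V→Red 12·15=180, W→Red 11·19=209. Service 895; fixed 444; total 1339.
{Green}: service 805 + fixed 549 = 1354
{Blue}: service 1073 + fixed 473 = 1546
{Red, Blue, Green}: P→Blue 4·12=48, Q→Red 5·18=90, R→Green 6·20=120, S→Red 8·11=88, T→Blue 6·4=24, U→Blue 2·4=8, V→Green 5·15=75, W→Green 10·19=190. Service 643; fixed 1466; total 2109.
No other subset beats 1339.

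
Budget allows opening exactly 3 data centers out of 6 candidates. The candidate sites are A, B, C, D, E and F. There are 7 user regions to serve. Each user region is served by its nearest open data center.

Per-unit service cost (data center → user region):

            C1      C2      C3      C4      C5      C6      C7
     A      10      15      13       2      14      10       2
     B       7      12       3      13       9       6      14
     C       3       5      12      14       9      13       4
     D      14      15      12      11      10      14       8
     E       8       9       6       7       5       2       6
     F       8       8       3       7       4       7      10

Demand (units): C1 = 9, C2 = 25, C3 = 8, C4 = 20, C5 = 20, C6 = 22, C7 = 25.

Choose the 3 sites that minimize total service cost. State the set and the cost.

Choose A, C and E; total service cost 434.

With exactly 3 open, each user region uses its cheapest among the chosen.
{A, C, E}: C1→C 3·9=27, C2→C 5·25=125, C3→E 6·8=48, C4→A 2·20=40, C5→E 5·20=100, C6→E 2·22=44, C7→A 2·25=50. Service cost 434.
{A, C, F}: service cost 500
{A, E, F}: service cost 510
Among all 20 size-3 choices, {A, C, E} is lowest.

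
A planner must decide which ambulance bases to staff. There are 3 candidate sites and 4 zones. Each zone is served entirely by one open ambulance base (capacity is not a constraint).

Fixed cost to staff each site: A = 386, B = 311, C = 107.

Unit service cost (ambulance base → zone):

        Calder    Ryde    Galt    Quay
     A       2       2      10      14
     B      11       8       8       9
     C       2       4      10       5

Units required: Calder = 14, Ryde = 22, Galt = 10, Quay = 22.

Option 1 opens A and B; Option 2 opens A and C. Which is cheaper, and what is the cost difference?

Option 1: {A, B}: Calder→A 2·14=28, Ryde→A 2·22=44, Galt→B 8·10=80, Quay→B 9·22=198. Service 350; fixed 697; total 1047.
Option 2: {A, C}: Calder→A 2·14=28, Ryde→A 2·22=44, Galt→A 10·10=100, Quay→C 5·22=110. Service 282; fixed 493; total 775.
Difference: |1047 − 775| = 272.

Option 2 is cheaper by 272.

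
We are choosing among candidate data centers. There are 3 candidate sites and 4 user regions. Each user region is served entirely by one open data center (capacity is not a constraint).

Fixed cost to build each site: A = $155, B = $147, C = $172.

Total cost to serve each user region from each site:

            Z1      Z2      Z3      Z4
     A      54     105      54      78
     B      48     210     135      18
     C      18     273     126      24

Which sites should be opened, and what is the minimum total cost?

Open A only; minimum total cost 446.

For any fixed open set, each user region goes to its cheapest open site; total = fixed + service.
{A}: Z1→A 54, Z2→A 105, Z3→A 54, Z4→A 78. Service 291; fixed 155; total 446.
{A, B}: service 225 + fixed 302 = 527
{A, C}: service 201 + fixed 327 = 528
{A, B, C}: Z1→C 18, Z2→A 105, Z3→A 54, Z4→B 18. Service 195; fixed 474; total 669.
(All 7 nonempty subsets were checked; A only is lowest.)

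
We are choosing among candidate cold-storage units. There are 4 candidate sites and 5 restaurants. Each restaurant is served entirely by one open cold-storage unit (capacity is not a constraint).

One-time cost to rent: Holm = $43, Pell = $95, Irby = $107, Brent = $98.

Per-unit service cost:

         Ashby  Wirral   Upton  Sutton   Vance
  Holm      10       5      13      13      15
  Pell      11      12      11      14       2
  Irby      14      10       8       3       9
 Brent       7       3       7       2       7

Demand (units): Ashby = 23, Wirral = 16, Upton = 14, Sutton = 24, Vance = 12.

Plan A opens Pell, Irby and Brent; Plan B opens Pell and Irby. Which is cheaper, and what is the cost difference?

Plan A: {Pell, Irby, Brent}: Ashby→Brent 7·23=161, Wirral→Brent 3·16=48, Upton→Brent 7·14=98, Sutton→Brent 2·24=48, Vance→Pell 2·12=24. Service 379; fixed 300; total 679.
Plan B: {Pell, Irby}: Ashby→Pell 11·23=253, Wirral→Irby 10·16=160, Upton→Irby 8·14=112, Sutton→Irby 3·24=72, Vance→Pell 2·12=24. Service 621; fixed 202; total 823.
Difference: |679 − 823| = 144.

Plan A is cheaper by 144.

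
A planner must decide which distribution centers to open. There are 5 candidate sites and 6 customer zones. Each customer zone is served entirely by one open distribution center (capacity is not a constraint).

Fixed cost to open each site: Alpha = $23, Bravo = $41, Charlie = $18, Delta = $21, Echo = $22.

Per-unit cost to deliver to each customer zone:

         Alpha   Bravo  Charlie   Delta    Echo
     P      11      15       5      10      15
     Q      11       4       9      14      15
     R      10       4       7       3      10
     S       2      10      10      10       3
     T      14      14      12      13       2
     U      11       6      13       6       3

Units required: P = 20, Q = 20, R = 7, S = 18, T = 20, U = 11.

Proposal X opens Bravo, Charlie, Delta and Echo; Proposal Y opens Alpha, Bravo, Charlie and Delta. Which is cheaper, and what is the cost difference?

Proposal X is cheaper by 216.

Proposal X: {Bravo, Charlie, Delta, Echo}: P→Charlie 5·20=100, Q→Bravo 4·20=80, R→Delta 3·7=21, S→Echo 3·18=54, T→Echo 2·20=40, U→Echo 3·11=33. Service 328; fixed 102; total 430.
Proposal Y: {Alpha, Bravo, Charlie, Delta}: P→Charlie 5·20=100, Q→Bravo 4·20=80, R→Delta 3·7=21, S→Alpha 2·18=36, T→Charlie 12·20=240, U→Bravo 6·11=66. Service 543; fixed 103; total 646.
Difference: |430 − 646| = 216.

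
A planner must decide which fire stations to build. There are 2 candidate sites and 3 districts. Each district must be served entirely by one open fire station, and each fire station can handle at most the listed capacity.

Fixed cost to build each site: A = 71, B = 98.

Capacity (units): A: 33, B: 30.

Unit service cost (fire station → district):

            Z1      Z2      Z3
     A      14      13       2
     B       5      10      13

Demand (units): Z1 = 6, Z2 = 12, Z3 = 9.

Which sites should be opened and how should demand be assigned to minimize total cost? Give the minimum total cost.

Open {A}: Z1→A 14·6=84, Z2→A 13·12=156, Z3→A 2·9=18.
Loads: A carries 27/33. Service 258; fixed 71; total 329.
Next best feasible plan costs 337.

Minimum total cost: 329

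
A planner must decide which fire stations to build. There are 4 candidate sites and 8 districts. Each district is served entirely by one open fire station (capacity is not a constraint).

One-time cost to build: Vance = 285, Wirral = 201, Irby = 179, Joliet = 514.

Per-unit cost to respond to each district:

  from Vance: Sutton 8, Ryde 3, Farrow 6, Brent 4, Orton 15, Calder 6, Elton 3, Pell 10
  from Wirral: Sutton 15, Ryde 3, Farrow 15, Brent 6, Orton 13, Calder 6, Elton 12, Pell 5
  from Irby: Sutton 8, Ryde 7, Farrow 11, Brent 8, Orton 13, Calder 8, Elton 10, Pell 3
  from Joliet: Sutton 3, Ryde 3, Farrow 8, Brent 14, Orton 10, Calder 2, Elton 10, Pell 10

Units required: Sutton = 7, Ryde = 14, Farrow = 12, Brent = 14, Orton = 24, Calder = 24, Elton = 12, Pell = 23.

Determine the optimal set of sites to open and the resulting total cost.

Open Vance and Irby; minimum total cost 1251.

For any fixed open set, each district goes to its cheapest open site; total = fixed + service.
{Vance, Irby}: Sutton→Vance 8·7=56, Ryde→Vance 3·14=42, Farrow→Vance 6·12=72, Brent→Vance 4·14=56, Orton→Irby 13·24=312, Calder→Vance 6·24=144, Elton→Vance 3·12=36, Pell→Irby 3·23=69. Service 787; fixed 464; total 1251.
{Irby}: Sutton→Irby 8·7=56, Ryde→Irby 7·14=98, Farrow→Irby 11·12=132, Brent→Irby 8·14=112, Orton→Irby 13·24=312, Calder→Irby 8·24=192, Elton→Irby 10·12=120, Pell→Irby 3·23=69. Service 1091; fixed 179; total 1270.
{Vance}: service 996 + fixed 285 = 1281
{Vance, Wirral, Irby, Joliet}: service 584 + fixed 1179 = 1763
(All 15 nonempty subsets were checked; Vance and Irby is lowest.)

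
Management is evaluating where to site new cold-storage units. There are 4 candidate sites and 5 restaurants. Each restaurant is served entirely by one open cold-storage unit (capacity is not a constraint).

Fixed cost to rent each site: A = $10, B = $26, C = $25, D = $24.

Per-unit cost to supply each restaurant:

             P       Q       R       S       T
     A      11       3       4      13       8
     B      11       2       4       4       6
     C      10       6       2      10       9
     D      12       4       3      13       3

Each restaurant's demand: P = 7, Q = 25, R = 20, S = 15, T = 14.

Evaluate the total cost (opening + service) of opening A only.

Each restaurant is assigned to its cheapest site among the open ones.
{A}: P→A 11·7=77, Q→A 3·25=75, R→A 4·20=80, S→A 13·15=195, T→A 8·14=112. Service 539; fixed 10; total 549.

Total cost: 549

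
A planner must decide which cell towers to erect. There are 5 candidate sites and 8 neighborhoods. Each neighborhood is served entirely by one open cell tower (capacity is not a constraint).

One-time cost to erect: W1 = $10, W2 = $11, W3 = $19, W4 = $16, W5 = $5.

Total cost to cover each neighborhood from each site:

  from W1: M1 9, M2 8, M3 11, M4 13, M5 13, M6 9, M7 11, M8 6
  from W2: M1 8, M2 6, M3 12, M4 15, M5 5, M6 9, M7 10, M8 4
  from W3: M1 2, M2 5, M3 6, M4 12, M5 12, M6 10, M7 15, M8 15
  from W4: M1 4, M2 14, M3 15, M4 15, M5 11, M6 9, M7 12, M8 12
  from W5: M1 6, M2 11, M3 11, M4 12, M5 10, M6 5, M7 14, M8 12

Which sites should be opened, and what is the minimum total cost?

Open W2 and W5; minimum total cost 75.

For any fixed open set, each neighborhood goes to its cheapest open site; total = fixed + service.
{W2, W5}: M1→W5 6, M2→W2 6, M3→W5 11, M4→W5 12, M5→W2 5, M6→W5 5, M7→W2 10, M8→W2 4. Service 59; fixed 16; total 75.
{W2}: service 69 + fixed 11 = 80
{W2, W3}: M1→W3 2, M2→W3 5, M3→W3 6, M4→W3 12, M5→W2 5, M6→W2 9, M7→W2 10, M8→W2 4. Service 53; fixed 30; total 83.
{W1, W2, W3, W4, W5}: service 49 + fixed 61 = 110
No other subset beats 75.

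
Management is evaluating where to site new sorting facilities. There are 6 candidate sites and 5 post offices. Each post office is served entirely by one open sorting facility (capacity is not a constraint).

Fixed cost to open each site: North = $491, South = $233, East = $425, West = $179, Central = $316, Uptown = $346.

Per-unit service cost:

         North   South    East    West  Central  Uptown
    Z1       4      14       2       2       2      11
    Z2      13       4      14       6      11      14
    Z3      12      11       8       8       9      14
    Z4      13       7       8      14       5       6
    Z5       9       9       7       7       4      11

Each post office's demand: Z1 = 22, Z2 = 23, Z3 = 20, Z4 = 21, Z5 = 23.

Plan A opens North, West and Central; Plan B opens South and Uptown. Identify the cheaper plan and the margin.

Plan A: {North, West, Central}: Z1→West 2·22=44, Z2→West 6·23=138, Z3→West 8·20=160, Z4→Central 5·21=105, Z5→Central 4·23=92. Service 539; fixed 986; total 1525.
Plan B: {South, Uptown}: Z1→Uptown 11·22=242, Z2→South 4·23=92, Z3→South 11·20=220, Z4→Uptown 6·21=126, Z5→South 9·23=207. Service 887; fixed 579; total 1466.
Difference: |1525 − 1466| = 59.

Plan B is cheaper by 59.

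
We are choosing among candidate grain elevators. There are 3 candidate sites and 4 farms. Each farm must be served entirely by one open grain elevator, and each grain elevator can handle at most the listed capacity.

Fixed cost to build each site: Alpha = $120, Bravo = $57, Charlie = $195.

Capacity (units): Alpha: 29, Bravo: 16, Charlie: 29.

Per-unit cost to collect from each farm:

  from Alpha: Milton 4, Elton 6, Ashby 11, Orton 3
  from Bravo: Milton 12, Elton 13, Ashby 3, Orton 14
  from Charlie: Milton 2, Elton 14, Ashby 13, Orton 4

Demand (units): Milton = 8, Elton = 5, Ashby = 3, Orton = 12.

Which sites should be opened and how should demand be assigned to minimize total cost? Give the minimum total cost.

Open {Alpha}: Milton→Alpha 4·8=32, Elton→Alpha 6·5=30, Ashby→Alpha 11·3=33, Orton→Alpha 3·12=36.
Loads: Alpha carries 28/29. Service 131; fixed 120; total 251.
Next best feasible plan costs 284.

Minimum total cost: 251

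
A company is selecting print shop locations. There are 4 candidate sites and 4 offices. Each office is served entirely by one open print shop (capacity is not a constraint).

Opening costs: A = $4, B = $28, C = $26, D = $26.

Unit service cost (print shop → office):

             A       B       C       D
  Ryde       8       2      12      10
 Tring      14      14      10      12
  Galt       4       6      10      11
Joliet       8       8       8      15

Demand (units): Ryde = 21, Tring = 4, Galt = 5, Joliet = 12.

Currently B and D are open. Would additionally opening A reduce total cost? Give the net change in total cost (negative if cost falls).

Current service cost with {B, D}: 216.
Adding A: each office re-picks its cheapest; new service cost 206, saving 10.
Extra fixed cost: 4. Net change = 4 − 10 = -6.
(Totals: 270 → 264.)

Yes — net change −6 (cost falls by 6).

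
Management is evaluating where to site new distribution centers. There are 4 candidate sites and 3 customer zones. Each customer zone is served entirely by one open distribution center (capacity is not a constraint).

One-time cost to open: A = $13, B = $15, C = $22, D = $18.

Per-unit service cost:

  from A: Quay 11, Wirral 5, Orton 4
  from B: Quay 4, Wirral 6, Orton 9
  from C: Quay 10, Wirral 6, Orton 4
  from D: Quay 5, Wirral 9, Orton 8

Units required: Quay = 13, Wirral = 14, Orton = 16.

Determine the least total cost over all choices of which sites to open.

Minimum total cost: 214

For any fixed open set, each customer zone goes to its cheapest open site; total = fixed + service.
{A, B}: Quay→B 4·13=52, Wirral→A 5·14=70, Orton→A 4·16=64. Service 186; fixed 28; total 214.
{A, D}: Quay→D 5·13=65, Wirral→A 5·14=70, Orton→A 4·16=64. Service 199; fixed 31; total 230.
{A, B, D}: service 186 + fixed 46 = 232
{A, B, C, D}: Quay→B 4·13=52, Wirral→A 5·14=70, Orton→A 4·16=64. Service 186; fixed 68; total 254.
No other subset beats 214.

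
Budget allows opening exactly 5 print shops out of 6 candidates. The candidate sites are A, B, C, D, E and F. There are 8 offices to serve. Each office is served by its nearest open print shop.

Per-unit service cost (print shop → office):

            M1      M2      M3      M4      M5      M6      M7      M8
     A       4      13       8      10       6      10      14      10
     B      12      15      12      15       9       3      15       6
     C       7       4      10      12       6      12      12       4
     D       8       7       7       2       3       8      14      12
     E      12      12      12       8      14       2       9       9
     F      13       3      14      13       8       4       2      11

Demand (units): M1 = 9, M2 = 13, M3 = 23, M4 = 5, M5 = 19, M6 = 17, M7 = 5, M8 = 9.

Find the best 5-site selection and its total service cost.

With exactly 5 open, each office uses its cheapest among the chosen.
{A, C, D, E, F}: M1→A 4·9=36, M2→F 3·13=39, M3→D 7·23=161, M4→D 2·5=10, M5→D 3·19=57, M6→E 2·17=34, M7→F 2·5=10, M8→C 4·9=36. Service cost 383.
{A, B, C, D, F}: service cost 400
{A, B, D, E, F}: service cost 401
Among all 6 size-5 choices, {A, C, D, E, F} is lowest.

Choose A, C, D, E and F; total service cost 383.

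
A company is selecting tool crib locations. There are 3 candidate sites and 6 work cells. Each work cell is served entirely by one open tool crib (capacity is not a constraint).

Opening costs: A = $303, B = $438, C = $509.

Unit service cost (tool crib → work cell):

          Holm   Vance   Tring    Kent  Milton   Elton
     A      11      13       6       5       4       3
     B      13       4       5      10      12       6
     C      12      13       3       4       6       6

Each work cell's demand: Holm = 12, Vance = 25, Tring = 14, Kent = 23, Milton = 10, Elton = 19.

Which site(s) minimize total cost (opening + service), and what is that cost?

Open A only; minimum total cost 1056.

For any fixed open set, each work cell goes to its cheapest open site; total = fixed + service.
{A}: Holm→A 11·12=132, Vance→A 13·25=325, Tring→A 6·14=84, Kent→A 5·23=115, Milton→A 4·10=40, Elton→A 3·19=57. Service 753; fixed 303; total 1056.
{B}: service 790 + fixed 438 = 1228
{A, B}: service 514 + fixed 741 = 1255
{A, B, C}: Holm→A 11·12=132, Vance→B 4·25=100, Tring→C 3·14=42, Kent→C 4·23=92, Milton→A 4·10=40, Elton→A 3·19=57. Service 463; fixed 1250; total 1713.
No other subset beats 1056.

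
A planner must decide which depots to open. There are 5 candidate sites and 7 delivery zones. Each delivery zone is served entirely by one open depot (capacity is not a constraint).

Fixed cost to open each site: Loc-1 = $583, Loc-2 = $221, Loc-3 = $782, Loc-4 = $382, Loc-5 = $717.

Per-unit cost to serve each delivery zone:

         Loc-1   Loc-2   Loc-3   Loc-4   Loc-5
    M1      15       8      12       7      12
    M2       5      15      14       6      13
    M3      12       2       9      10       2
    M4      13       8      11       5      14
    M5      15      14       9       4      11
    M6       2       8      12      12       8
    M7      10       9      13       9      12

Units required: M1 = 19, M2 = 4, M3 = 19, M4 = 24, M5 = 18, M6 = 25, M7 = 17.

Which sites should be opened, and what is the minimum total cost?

Open Loc-2 only; minimum total cost 1268.

For any fixed open set, each delivery zone goes to its cheapest open site; total = fixed + service.
{Loc-2}: M1→Loc-2 8·19=152, M2→Loc-2 15·4=60, M3→Loc-2 2·19=38, M4→Loc-2 8·24=192, M5→Loc-2 14·18=252, M6→Loc-2 8·25=200, M7→Loc-2 9·17=153. Service 1047; fixed 221; total 1268.
{Loc-2, Loc-4}: M1→Loc-4 7·19=133, M2→Loc-4 6·4=24, M3→Loc-2 2·19=38, M4→Loc-4 5·24=120, M5→Loc-4 4·18=72, M6→Loc-2 8·25=200, M7→Loc-2 9·17=153. Service 740; fixed 603; total 1343.
{Loc-4}: M1→Loc-4 7·19=133, M2→Loc-4 6·4=24, M3→Loc-4 10·19=190, M4→Loc-4 5·24=120, M5→Loc-4 4·18=72, M6→Loc-4 12·25=300, M7→Loc-4 9·17=153. Service 992; fixed 382; total 1374.
{Loc-1, Loc-2, Loc-3, Loc-4, Loc-5}: M1→Loc-4 7·19=133, M2→Loc-1 5·4=20, M3→Loc-2 2·19=38, M4→Loc-4 5·24=120, M5→Loc-4 4·18=72, M6→Loc-1 2·25=50, M7→Loc-2 9·17=153. Service 586; fixed 2685; total 3271.
No other subset beats 1268.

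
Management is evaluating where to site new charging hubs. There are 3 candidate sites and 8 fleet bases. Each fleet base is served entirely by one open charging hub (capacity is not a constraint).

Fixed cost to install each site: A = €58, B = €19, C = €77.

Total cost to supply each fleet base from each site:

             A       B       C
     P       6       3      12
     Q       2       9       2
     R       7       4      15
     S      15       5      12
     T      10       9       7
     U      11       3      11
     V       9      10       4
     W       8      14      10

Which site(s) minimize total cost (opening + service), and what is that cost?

For any fixed open set, each fleet base goes to its cheapest open site; total = fixed + service.
{B}: P→B 3, Q→B 9, R→B 4, S→B 5, T→B 9, U→B 3, V→B 10, W→B 14. Service 57; fixed 19; total 76.
{A, B}: P→B 3, Q→A 2, R→B 4, S→B 5, T→B 9, U→B 3, V→A 9, W→A 8. Service 43; fixed 77; total 120.
{A}: service 68 + fixed 58 = 126
{A, B, C}: P→B 3, Q→A 2, R→B 4, S→B 5, T→C 7, U→B 3, V→C 4, W→A 8. Service 36; fixed 154; total 190.
No other subset beats 76.

Open B only; minimum total cost 76.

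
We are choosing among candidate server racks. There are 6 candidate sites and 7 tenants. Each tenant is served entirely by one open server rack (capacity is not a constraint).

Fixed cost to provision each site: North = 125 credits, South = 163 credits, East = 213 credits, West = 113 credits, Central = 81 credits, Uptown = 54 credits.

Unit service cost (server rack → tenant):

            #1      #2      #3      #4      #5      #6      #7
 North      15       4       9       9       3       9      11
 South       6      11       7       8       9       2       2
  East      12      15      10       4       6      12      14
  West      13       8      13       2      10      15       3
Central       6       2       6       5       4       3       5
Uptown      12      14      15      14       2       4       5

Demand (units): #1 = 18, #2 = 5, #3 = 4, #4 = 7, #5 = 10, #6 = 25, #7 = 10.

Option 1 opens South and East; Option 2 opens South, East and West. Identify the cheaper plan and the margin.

Option 1: {South, East}: #1→South 6·18=108, #2→South 11·5=55, #3→South 7·4=28, #4→East 4·7=28, #5→East 6·10=60, #6→South 2·25=50, #7→South 2·10=20. Service 349; fixed 376; total 725.
Option 2: {South, East, West}: #1→South 6·18=108, #2→West 8·5=40, #3→South 7·4=28, #4→West 2·7=14, #5→East 6·10=60, #6→South 2·25=50, #7→South 2·10=20. Service 320; fixed 489; total 809.
Difference: |725 − 809| = 84.

Option 1 is cheaper by 84.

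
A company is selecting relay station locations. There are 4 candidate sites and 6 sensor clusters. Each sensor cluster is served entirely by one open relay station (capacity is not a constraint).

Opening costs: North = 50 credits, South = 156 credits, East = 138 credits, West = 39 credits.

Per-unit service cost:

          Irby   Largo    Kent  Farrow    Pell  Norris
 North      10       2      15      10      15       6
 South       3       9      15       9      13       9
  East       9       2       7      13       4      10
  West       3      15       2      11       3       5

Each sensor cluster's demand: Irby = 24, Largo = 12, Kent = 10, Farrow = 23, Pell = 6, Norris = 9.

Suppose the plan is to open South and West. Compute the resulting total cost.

Total cost: 665

Each sensor cluster is assigned to its cheapest site among the open ones.
{South, West}: Irby→South 3·24=72, Largo→South 9·12=108, Kent→West 2·10=20, Farrow→South 9·23=207, Pell→West 3·6=18, Norris→West 5·9=45. Service 470; fixed 195; total 665.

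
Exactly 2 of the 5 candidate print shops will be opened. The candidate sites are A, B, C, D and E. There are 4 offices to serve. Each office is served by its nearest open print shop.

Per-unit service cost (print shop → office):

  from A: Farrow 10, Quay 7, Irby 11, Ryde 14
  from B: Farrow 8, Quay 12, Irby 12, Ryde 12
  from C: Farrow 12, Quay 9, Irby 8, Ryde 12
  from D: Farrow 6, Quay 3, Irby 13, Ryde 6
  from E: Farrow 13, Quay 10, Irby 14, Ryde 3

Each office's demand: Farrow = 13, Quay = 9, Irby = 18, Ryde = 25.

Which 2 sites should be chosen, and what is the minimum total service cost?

Choose C and D; total service cost 399.

With exactly 2 open, each office uses its cheapest among the chosen.
{C, D}: Farrow→D 6·13=78, Quay→D 3·9=27, Irby→C 8·18=144, Ryde→D 6·25=150. Service cost 399.
{D, E}: service cost 414
{A, D}: service cost 453
Among all 10 size-2 choices, {C, D} is lowest.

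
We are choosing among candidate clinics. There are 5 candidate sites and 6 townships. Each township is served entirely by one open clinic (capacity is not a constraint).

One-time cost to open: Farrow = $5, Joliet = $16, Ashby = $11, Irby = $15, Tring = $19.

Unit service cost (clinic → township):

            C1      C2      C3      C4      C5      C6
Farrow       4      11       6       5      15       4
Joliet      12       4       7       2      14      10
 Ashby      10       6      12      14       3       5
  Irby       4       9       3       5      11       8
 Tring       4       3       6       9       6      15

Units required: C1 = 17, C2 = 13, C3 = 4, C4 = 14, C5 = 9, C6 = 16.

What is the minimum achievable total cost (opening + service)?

For any fixed open set, each township goes to its cheapest open site; total = fixed + service.
{Farrow, Joliet, Ashby}: C1→Farrow 4·17=68, C2→Joliet 4·13=52, C3→Farrow 6·4=24, C4→Joliet 2·14=28, C5→Ashby 3·9=27, C6→Farrow 4·16=64. Service 263; fixed 32; total 295.
{Farrow, Joliet, Ashby, Irby}: service 251 + fixed 47 = 298
{Farrow, Joliet, Ashby, Tring}: service 250 + fixed 51 = 301
{Farrow, Joliet, Ashby, Irby, Tring}: service 238 + fixed 66 = 304
No other subset beats 295.

Minimum total cost: 295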